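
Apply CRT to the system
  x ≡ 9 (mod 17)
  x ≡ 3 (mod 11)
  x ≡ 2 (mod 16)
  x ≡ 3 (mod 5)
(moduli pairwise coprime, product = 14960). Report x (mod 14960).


Product of moduli M = 17 · 11 · 16 · 5 = 14960.
Merge one congruence at a time:
  Start: x ≡ 9 (mod 17).
  Combine with x ≡ 3 (mod 11); new modulus lcm = 187.
    Write x = 9 + 17·t and substitute into x ≡ 3 (mod 11): 17·t ≡ 3 − 9 = -6 (mod 11).
    Reduce coefficients mod 11: 6·t ≡ 5 (mod 11).
    The inverse of 6 mod 11 is 2 (since 6·2 = 12 = 1·11 + 1), so t ≡ 2·5 = 10 ≡ 10 (mod 11).
    Then x = 9 + 17·10 = 179, valid modulo lcm(17, 11) = 187: x ≡ 179 (mod 187).
  Combine with x ≡ 2 (mod 16); new modulus lcm = 2992.
    Write x = 179 + 187·t and substitute into x ≡ 2 (mod 16): 187·t ≡ 2 − 179 = -177 (mod 16).
    Reduce coefficients mod 16: 11·t ≡ 15 (mod 16).
    The inverse of 11 mod 16 is 3 (since 11·3 = 33 = 2·16 + 1), so t ≡ 3·15 = 45 ≡ 13 (mod 16).
    Then x = 179 + 187·13 = 2610, valid modulo lcm(187, 16) = 2992: x ≡ 2610 (mod 2992).
  Combine with x ≡ 3 (mod 5); new modulus lcm = 14960.
    Write x = 2610 + 2992·t and substitute into x ≡ 3 (mod 5): 2992·t ≡ 3 − 2610 = -2607 (mod 5).
    Reduce coefficients mod 5: 2·t ≡ 3 (mod 5).
    The inverse of 2 mod 5 is 3 (since 2·3 = 6 = 1·5 + 1), so t ≡ 3·3 = 9 ≡ 4 (mod 5).
    Then x = 2610 + 2992·4 = 14578, valid modulo lcm(2992, 5) = 14960: x ≡ 14578 (mod 14960).
Verify against each original: 14578 mod 17 = 9, 14578 mod 11 = 3, 14578 mod 16 = 2, 14578 mod 5 = 3.

x ≡ 14578 (mod 14960).


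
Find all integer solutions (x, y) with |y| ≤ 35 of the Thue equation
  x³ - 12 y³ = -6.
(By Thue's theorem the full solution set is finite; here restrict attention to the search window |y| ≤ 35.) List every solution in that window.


The equation is x³ - 12y³ = -6. For fixed y, x³ = 12·y³ − 6, so a solution requires the RHS to be a perfect cube.
Strategy: iterate y from -35 to 35, compute RHS = 12·y³ − 6, and check whether it is a (positive or negative) perfect cube.
Check small values of y:
  y = 0: RHS = -6 is not a perfect cube.
  y = 1: RHS = 6 is not a perfect cube.
  y = -1: RHS = -18 is not a perfect cube.
  y = 2: RHS = 90 is not a perfect cube.
  y = -2: RHS = -102 is not a perfect cube.
  y = 3: RHS = 318 is not a perfect cube.
  y = -3: RHS = -330 is not a perfect cube.
Continuing the search up to |y| = 35 finds no solutions either.
No (x, y) in the scanned range satisfies the equation.

No integer solutions with |y| ≤ 35.


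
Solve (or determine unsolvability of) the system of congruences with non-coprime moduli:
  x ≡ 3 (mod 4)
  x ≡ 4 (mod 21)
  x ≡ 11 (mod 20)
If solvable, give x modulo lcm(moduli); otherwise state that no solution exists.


Moduli 4, 21, 20 are not pairwise coprime, so CRT works modulo lcm(m_i) when all pairwise compatibility conditions hold.
Pairwise compatibility: gcd(m_i, m_j) must divide a_i - a_j for every pair.
Merge one congruence at a time:
  Start: x ≡ 3 (mod 4).
  Combine with x ≡ 4 (mod 21): gcd(4, 21) = 1; 4 - 3 = 1, which IS divisible by 1, so compatible.
    Write x = 3 + 4·t and substitute into x ≡ 4 (mod 21): 4·t ≡ 4 − 3 = 1 (mod 21).
    The inverse of 4 mod 21 is 16 (since 4·16 = 64 = 3·21 + 1), so t ≡ 16·1 = 16 ≡ 16 (mod 21).
    Then x = 3 + 4·16 = 67, valid modulo lcm(4, 21) = 84: x ≡ 67 (mod 84).
  Combine with x ≡ 11 (mod 20): gcd(84, 20) = 4; 11 - 67 = -56, which IS divisible by 4, so compatible.
    Write x = 67 + 84·t and substitute into x ≡ 11 (mod 20): 84·t ≡ 11 − 67 = -56 (mod 20).
    Divide the congruence (and modulus) by g = 4: 21·t ≡ -14 (mod 5).
    Reduce coefficients mod 5: 1·t ≡ 1 (mod 5).
    So t ≡ 1 (mod 5).
    Then x = 67 + 84·1 = 151, valid modulo lcm(84, 20) = 420: x ≡ 151 (mod 420).
Verify: 151 mod 4 = 3, 151 mod 21 = 4, 151 mod 20 = 11.

x ≡ 151 (mod 420).


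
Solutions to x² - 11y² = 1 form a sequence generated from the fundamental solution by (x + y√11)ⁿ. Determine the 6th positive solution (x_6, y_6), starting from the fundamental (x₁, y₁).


Step 1: Find the fundamental solution (x₁, y₁) of x² - 11y² = 1.
  Expand √11 as a continued fraction. a₀ = ⌊√11⌋ = 3; iterate m_{k+1} = d_k·a_k − m_k, d_{k+1} = (11 − m_{k+1}²)/d_k, a_{k+1} = ⌊(a₀ + m_{k+1})/d_{k+1}⌋ (starting m₀ = 0, d₀ = 1), with convergents p_k = a_k·p_{k-1} + p_{k-2}, q_k = a_k·q_{k-1} + q_{k-2} (p₋₁ = 1, q₋₁ = 0):
  k = 0: a₀ = 3; p₀/q₀ = 3/1; p₀² − 11·q₀² = 9 − 11 = -2.
  k = 1: m = 3, d = 2, a = ⌊(3 + 3)/2⌋ = 3; p/q = (3·3 + 1)/(3·1 + 0) = 10/3; p² − 11·q² = 100 − 99 = 1.
  The first convergent with p² − 11·q² = 1 gives the fundamental solution (x₁, y₁) = (10, 3).
Step 2: Apply the recurrence (x_{n+1}, y_{n+1}) = (x₁x_n + 11y₁y_n, x₁y_n + y₁x_n) repeatedly.
  From (x_1, y_1) = (10, 3): x_2 = 10·10 + 11·3·3 = 199; y_2 = 10·3 + 3·10 = 60.
  From (x_2, y_2) = (199, 60): x_3 = 10·199 + 11·3·60 = 3970; y_3 = 10·60 + 3·199 = 1197.
  From (x_3, y_3) = (3970, 1197): x_4 = 10·3970 + 11·3·1197 = 79201; y_4 = 10·1197 + 3·3970 = 23880.
  From (x_4, y_4) = (79201, 23880): x_5 = 10·79201 + 11·3·23880 = 1580050; y_5 = 10·23880 + 3·79201 = 476403.
  From (x_5, y_5) = (1580050, 476403): x_6 = 10·1580050 + 11·3·476403 = 31521799; y_6 = 10·476403 + 3·1580050 = 9504180.
Step 3: Verify x_6² - 11·y_6² = 993623812196401 - 993623812196400 = 1 (should be 1). ✓

(x_1, y_1) = (10, 3); (x_6, y_6) = (31521799, 9504180).


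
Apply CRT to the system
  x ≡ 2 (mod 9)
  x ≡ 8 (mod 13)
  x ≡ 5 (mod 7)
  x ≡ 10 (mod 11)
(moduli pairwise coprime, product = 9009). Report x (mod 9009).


Product of moduli M = 9 · 13 · 7 · 11 = 9009.
Merge one congruence at a time:
  Start: x ≡ 2 (mod 9).
  Combine with x ≡ 8 (mod 13); new modulus lcm = 117.
    Write x = 2 + 9·t and substitute into x ≡ 8 (mod 13): 9·t ≡ 8 − 2 = 6 (mod 13).
    The inverse of 9 mod 13 is 3 (since 9·3 = 27 = 2·13 + 1), so t ≡ 3·6 = 18 ≡ 5 (mod 13).
    Then x = 2 + 9·5 = 47, valid modulo lcm(9, 13) = 117: x ≡ 47 (mod 117).
  Combine with x ≡ 5 (mod 7); new modulus lcm = 819.
    Write x = 47 + 117·t and substitute into x ≡ 5 (mod 7): 117·t ≡ 5 − 47 = -42 (mod 7).
    Reduce coefficients mod 7: 5·t ≡ 0 (mod 7).
    The inverse of 5 mod 7 is 3 (since 5·3 = 15 = 2·7 + 1), so t ≡ 3·0 = 0 ≡ 0 (mod 7).
    Then x = 47 + 117·0 = 47, valid modulo lcm(117, 7) = 819: x ≡ 47 (mod 819).
  Combine with x ≡ 10 (mod 11); new modulus lcm = 9009.
    Write x = 47 + 819·t and substitute into x ≡ 10 (mod 11): 819·t ≡ 10 − 47 = -37 (mod 11).
    Reduce coefficients mod 11: 5·t ≡ 7 (mod 11).
    The inverse of 5 mod 11 is 9 (since 5·9 = 45 = 4·11 + 1), so t ≡ 9·7 = 63 ≡ 8 (mod 11).
    Then x = 47 + 819·8 = 6599, valid modulo lcm(819, 11) = 9009: x ≡ 6599 (mod 9009).
Verify against each original: 6599 mod 9 = 2, 6599 mod 13 = 8, 6599 mod 7 = 5, 6599 mod 11 = 10.

x ≡ 6599 (mod 9009).


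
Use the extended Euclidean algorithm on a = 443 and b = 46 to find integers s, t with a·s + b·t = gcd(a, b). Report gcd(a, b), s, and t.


Euclidean algorithm on (443, 46) — divide until remainder is 0:
  443 = 9 · 46 + 29
  46 = 1 · 29 + 17
  29 = 1 · 17 + 12
  17 = 1 · 12 + 5
  12 = 2 · 5 + 2
  5 = 2 · 2 + 1
  2 = 2 · 1 + 0
gcd(443, 46) = 1.
Track Bezout coefficients alongside the remainders: start with r₀ = 443 = a·1 + b·0 (s = 1, t = 0) and r₁ = 46 = a·0 + b·1 (s = 0, t = 1); each new remainder r_{k+1} = r_{k-1} − q_k·r_k inherits s_{k+1} = s_{k-1} − q_k·s_k, t_{k+1} = t_{k-1} − q_k·t_k, so r_k = a·s_k + b·t_k at every step:
  q = 9: r = 29, s = 1 − 9·0 = 1, t = 0 − 9·1 = -9  (check: 443·1 + 46·(-9) = 29)
  q = 1: r = 17, s = 0 − 1·1 = -1, t = 1 − 1·(-9) = 10  (check: 443·(-1) + 46·10 = 17)
  q = 1: r = 12, s = 1 − 1·(-1) = 2, t = -9 − 1·10 = -19  (check: 443·2 + 46·(-19) = 12)
  q = 1: r = 5, s = -1 − 1·2 = -3, t = 10 − 1·(-19) = 29  (check: 443·(-3) + 46·29 = 5)
  q = 2: r = 2, s = 2 − 2·(-3) = 8, t = -19 − 2·29 = -77  (check: 443·8 + 46·(-77) = 2)
  q = 2: r = 1, s = -3 − 2·8 = -19, t = 29 − 2·(-77) = 183  (check: 443·(-19) + 46·183 = 1)
The row with r = 1 (the gcd) gives the Bezout coefficients s = -19, t = 183.
Result: 443 · (-19) + 46 · (183) = 1.

gcd(443, 46) = 1; s = -19, t = 183 (check: 443·(-19) + 46·183 = 1).


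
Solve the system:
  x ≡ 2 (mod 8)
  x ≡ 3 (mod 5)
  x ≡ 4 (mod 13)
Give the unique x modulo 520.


Moduli 8, 5, 13 are pairwise coprime; by CRT there is a unique solution modulo M = 8 · 5 · 13 = 520.
Solve pairwise, accumulating the modulus:
  Start with x ≡ 2 (mod 8).
  Combine with x ≡ 3 (mod 5): since gcd(8, 5) = 1, we get a unique residue mod 40.
    Write x = 2 + 8·t and substitute into x ≡ 3 (mod 5): 8·t ≡ 3 − 2 = 1 (mod 5).
    Reduce coefficients mod 5: 3·t ≡ 1 (mod 5).
    The inverse of 3 mod 5 is 2 (since 3·2 = 6 = 1·5 + 1), so t ≡ 2·1 = 2 ≡ 2 (mod 5).
    Then x = 2 + 8·2 = 18, valid modulo lcm(8, 5) = 40: x ≡ 18 (mod 40).
  Combine with x ≡ 4 (mod 13): since gcd(40, 13) = 1, we get a unique residue mod 520.
    Write x = 18 + 40·t and substitute into x ≡ 4 (mod 13): 40·t ≡ 4 − 18 = -14 (mod 13).
    Reduce coefficients mod 13: 1·t ≡ 12 (mod 13).
    So t ≡ 12 (mod 13).
    Then x = 18 + 40·12 = 498, valid modulo lcm(40, 13) = 520: x ≡ 498 (mod 520).
Verify: 498 mod 8 = 2 ✓, 498 mod 5 = 3 ✓, 498 mod 13 = 4 ✓.

x ≡ 498 (mod 520).


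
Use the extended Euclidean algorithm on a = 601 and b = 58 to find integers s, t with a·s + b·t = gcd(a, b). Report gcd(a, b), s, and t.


Euclidean algorithm on (601, 58) — divide until remainder is 0:
  601 = 10 · 58 + 21
  58 = 2 · 21 + 16
  21 = 1 · 16 + 5
  16 = 3 · 5 + 1
  5 = 5 · 1 + 0
gcd(601, 58) = 1.
Track Bezout coefficients alongside the remainders: start with r₀ = 601 = a·1 + b·0 (s = 1, t = 0) and r₁ = 58 = a·0 + b·1 (s = 0, t = 1); each new remainder r_{k+1} = r_{k-1} − q_k·r_k inherits s_{k+1} = s_{k-1} − q_k·s_k, t_{k+1} = t_{k-1} − q_k·t_k, so r_k = a·s_k + b·t_k at every step:
  q = 10: r = 21, s = 1 − 10·0 = 1, t = 0 − 10·1 = -10  (check: 601·1 + 58·(-10) = 21)
  q = 2: r = 16, s = 0 − 2·1 = -2, t = 1 − 2·(-10) = 21  (check: 601·(-2) + 58·21 = 16)
  q = 1: r = 5, s = 1 − 1·(-2) = 3, t = -10 − 1·21 = -31  (check: 601·3 + 58·(-31) = 5)
  q = 3: r = 1, s = -2 − 3·3 = -11, t = 21 − 3·(-31) = 114  (check: 601·(-11) + 58·114 = 1)
The row with r = 1 (the gcd) gives the Bezout coefficients s = -11, t = 114.
Result: 601 · (-11) + 58 · (114) = 1.

gcd(601, 58) = 1; s = -11, t = 114 (check: 601·(-11) + 58·114 = 1).


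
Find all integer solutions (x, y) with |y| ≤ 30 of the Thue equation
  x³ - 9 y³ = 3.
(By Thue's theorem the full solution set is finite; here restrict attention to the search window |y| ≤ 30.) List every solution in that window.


The equation is x³ - 9y³ = 3. For fixed y, x³ = 9·y³ + 3, so a solution requires the RHS to be a perfect cube.
Strategy: iterate y from -30 to 30, compute RHS = 9·y³ + 3, and check whether it is a (positive or negative) perfect cube.
Check small values of y:
  y = 0: RHS = 3 is not a perfect cube.
  y = 1: RHS = 12 is not a perfect cube.
  y = -1: RHS = -6 is not a perfect cube.
  y = 2: RHS = 75 is not a perfect cube.
  y = -2: RHS = -69 is not a perfect cube.
  y = 3: RHS = 246 is not a perfect cube.
  y = -3: RHS = -240 is not a perfect cube.
Continuing the search up to |y| = 30 finds no solutions either.
No (x, y) in the scanned range satisfies the equation.

No integer solutions with |y| ≤ 30.


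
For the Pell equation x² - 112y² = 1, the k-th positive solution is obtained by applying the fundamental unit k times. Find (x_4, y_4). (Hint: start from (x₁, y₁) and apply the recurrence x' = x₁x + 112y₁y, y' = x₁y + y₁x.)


Step 1: Find the fundamental solution (x₁, y₁) of x² - 112y² = 1.
  Expand √112 as a continued fraction. a₀ = ⌊√112⌋ = 10; iterate m_{k+1} = d_k·a_k − m_k, d_{k+1} = (112 − m_{k+1}²)/d_k, a_{k+1} = ⌊(a₀ + m_{k+1})/d_{k+1}⌋ (starting m₀ = 0, d₀ = 1), with convergents p_k = a_k·p_{k-1} + p_{k-2}, q_k = a_k·q_{k-1} + q_{k-2} (p₋₁ = 1, q₋₁ = 0):
  k = 0: a₀ = 10; p₀/q₀ = 10/1; p₀² − 112·q₀² = 100 − 112 = -12.
  k = 1: m = 10, d = 12, a = ⌊(10 + 10)/12⌋ = 1; p/q = (1·10 + 1)/(1·1 + 0) = 11/1; p² − 112·q² = 121 − 112 = 9.
  k = 2: m = 2, d = 9, a = ⌊(10 + 2)/9⌋ = 1; p/q = (1·11 + 10)/(1·1 + 1) = 21/2; p² − 112·q² = 441 − 448 = -7.
  k = 3: m = 7, d = 7, a = ⌊(10 + 7)/7⌋ = 2; p/q = (2·21 + 11)/(2·2 + 1) = 53/5; p² − 112·q² = 2809 − 2800 = 9.
  k = 4: m = 7, d = 9, a = ⌊(10 + 7)/9⌋ = 1; p/q = (1·53 + 21)/(1·5 + 2) = 74/7; p² − 112·q² = 5476 − 5488 = -12.
  k = 5: m = 2, d = 12, a = ⌊(10 + 2)/12⌋ = 1; p/q = (1·74 + 53)/(1·7 + 5) = 127/12; p² − 112·q² = 16129 − 16128 = 1.
  The first convergent with p² − 112·q² = 1 gives the fundamental solution (x₁, y₁) = (127, 12).
Step 2: Apply the recurrence (x_{n+1}, y_{n+1}) = (x₁x_n + 112y₁y_n, x₁y_n + y₁x_n) repeatedly.
  From (x_1, y_1) = (127, 12): x_2 = 127·127 + 112·12·12 = 32257; y_2 = 127·12 + 12·127 = 3048.
  From (x_2, y_2) = (32257, 3048): x_3 = 127·32257 + 112·12·3048 = 8193151; y_3 = 127·3048 + 12·32257 = 774180.
  From (x_3, y_3) = (8193151, 774180): x_4 = 127·8193151 + 112·12·774180 = 2081028097; y_4 = 127·774180 + 12·8193151 = 196638672.
Step 3: Verify x_4² - 112·y_4² = 4330677940503441409 - 4330677940503441408 = 1 (should be 1). ✓

(x_1, y_1) = (127, 12); (x_4, y_4) = (2081028097, 196638672).


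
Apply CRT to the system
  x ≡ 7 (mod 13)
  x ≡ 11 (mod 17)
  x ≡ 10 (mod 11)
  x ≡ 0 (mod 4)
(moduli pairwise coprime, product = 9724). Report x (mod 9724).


Product of moduli M = 13 · 17 · 11 · 4 = 9724.
Merge one congruence at a time:
  Start: x ≡ 7 (mod 13).
  Combine with x ≡ 11 (mod 17); new modulus lcm = 221.
    Write x = 7 + 13·t and substitute into x ≡ 11 (mod 17): 13·t ≡ 11 − 7 = 4 (mod 17).
    The inverse of 13 mod 17 is 4 (since 13·4 = 52 = 3·17 + 1), so t ≡ 4·4 = 16 ≡ 16 (mod 17).
    Then x = 7 + 13·16 = 215, valid modulo lcm(13, 17) = 221: x ≡ 215 (mod 221).
  Combine with x ≡ 10 (mod 11); new modulus lcm = 2431.
    Write x = 215 + 221·t and substitute into x ≡ 10 (mod 11): 221·t ≡ 10 − 215 = -205 (mod 11).
    Reduce coefficients mod 11: 1·t ≡ 4 (mod 11).
    So t ≡ 4 (mod 11).
    Then x = 215 + 221·4 = 1099, valid modulo lcm(221, 11) = 2431: x ≡ 1099 (mod 2431).
  Combine with x ≡ 0 (mod 4); new modulus lcm = 9724.
    Write x = 1099 + 2431·t and substitute into x ≡ 0 (mod 4): 2431·t ≡ 0 − 1099 = -1099 (mod 4).
    Reduce coefficients mod 4: 3·t ≡ 1 (mod 4).
    The inverse of 3 mod 4 is 3 (since 3·3 = 9 = 2·4 + 1), so t ≡ 3·1 = 3 ≡ 3 (mod 4).
    Then x = 1099 + 2431·3 = 8392, valid modulo lcm(2431, 4) = 9724: x ≡ 8392 (mod 9724).
Verify against each original: 8392 mod 13 = 7, 8392 mod 17 = 11, 8392 mod 11 = 10, 8392 mod 4 = 0.

x ≡ 8392 (mod 9724).


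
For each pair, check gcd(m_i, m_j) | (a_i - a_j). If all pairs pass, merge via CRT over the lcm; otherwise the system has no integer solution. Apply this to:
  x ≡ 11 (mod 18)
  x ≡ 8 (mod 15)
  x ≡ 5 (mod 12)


Moduli 18, 15, 12 are not pairwise coprime, so CRT works modulo lcm(m_i) when all pairwise compatibility conditions hold.
Pairwise compatibility: gcd(m_i, m_j) must divide a_i - a_j for every pair.
Merge one congruence at a time:
  Start: x ≡ 11 (mod 18).
  Combine with x ≡ 8 (mod 15): gcd(18, 15) = 3; 8 - 11 = -3, which IS divisible by 3, so compatible.
    Write x = 11 + 18·t and substitute into x ≡ 8 (mod 15): 18·t ≡ 8 − 11 = -3 (mod 15).
    Divide the congruence (and modulus) by g = 3: 6·t ≡ -1 (mod 5).
    Reduce coefficients mod 5: 1·t ≡ 4 (mod 5).
    So t ≡ 4 (mod 5).
    Then x = 11 + 18·4 = 83, valid modulo lcm(18, 15) = 90: x ≡ 83 (mod 90).
  Combine with x ≡ 5 (mod 12): gcd(90, 12) = 6; 5 - 83 = -78, which IS divisible by 6, so compatible.
    Write x = 83 + 90·t and substitute into x ≡ 5 (mod 12): 90·t ≡ 5 − 83 = -78 (mod 12).
    Divide the congruence (and modulus) by g = 6: 15·t ≡ -13 (mod 2).
    Reduce coefficients mod 2: 1·t ≡ 1 (mod 2).
    So t ≡ 1 (mod 2).
    Then x = 83 + 90·1 = 173, valid modulo lcm(90, 12) = 180: x ≡ 173 (mod 180).
Verify: 173 mod 18 = 11, 173 mod 15 = 8, 173 mod 12 = 5.

x ≡ 173 (mod 180).


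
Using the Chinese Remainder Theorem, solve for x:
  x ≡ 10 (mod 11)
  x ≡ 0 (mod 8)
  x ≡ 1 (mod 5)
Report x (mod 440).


Moduli 11, 8, 5 are pairwise coprime; by CRT there is a unique solution modulo M = 11 · 8 · 5 = 440.
Solve pairwise, accumulating the modulus:
  Start with x ≡ 10 (mod 11).
  Combine with x ≡ 0 (mod 8): since gcd(11, 8) = 1, we get a unique residue mod 88.
    Write x = 10 + 11·t and substitute into x ≡ 0 (mod 8): 11·t ≡ 0 − 10 = -10 (mod 8).
    Reduce coefficients mod 8: 3·t ≡ 6 (mod 8).
    The inverse of 3 mod 8 is 3 (since 3·3 = 9 = 1·8 + 1), so t ≡ 3·6 = 18 ≡ 2 (mod 8).
    Then x = 10 + 11·2 = 32, valid modulo lcm(11, 8) = 88: x ≡ 32 (mod 88).
  Combine with x ≡ 1 (mod 5): since gcd(88, 5) = 1, we get a unique residue mod 440.
    Write x = 32 + 88·t and substitute into x ≡ 1 (mod 5): 88·t ≡ 1 − 32 = -31 (mod 5).
    Reduce coefficients mod 5: 3·t ≡ 4 (mod 5).
    The inverse of 3 mod 5 is 2 (since 3·2 = 6 = 1·5 + 1), so t ≡ 2·4 = 8 ≡ 3 (mod 5).
    Then x = 32 + 88·3 = 296, valid modulo lcm(88, 5) = 440: x ≡ 296 (mod 440).
Verify: 296 mod 11 = 10 ✓, 296 mod 8 = 0 ✓, 296 mod 5 = 1 ✓.

x ≡ 296 (mod 440).


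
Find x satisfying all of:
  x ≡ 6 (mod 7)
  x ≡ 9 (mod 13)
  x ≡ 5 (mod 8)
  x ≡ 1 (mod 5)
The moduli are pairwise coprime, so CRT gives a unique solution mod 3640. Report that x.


Product of moduli M = 7 · 13 · 8 · 5 = 3640.
Merge one congruence at a time:
  Start: x ≡ 6 (mod 7).
  Combine with x ≡ 9 (mod 13); new modulus lcm = 91.
    Write x = 6 + 7·t and substitute into x ≡ 9 (mod 13): 7·t ≡ 9 − 6 = 3 (mod 13).
    The inverse of 7 mod 13 is 2 (since 7·2 = 14 = 1·13 + 1), so t ≡ 2·3 = 6 ≡ 6 (mod 13).
    Then x = 6 + 7·6 = 48, valid modulo lcm(7, 13) = 91: x ≡ 48 (mod 91).
  Combine with x ≡ 5 (mod 8); new modulus lcm = 728.
    Write x = 48 + 91·t and substitute into x ≡ 5 (mod 8): 91·t ≡ 5 − 48 = -43 (mod 8).
    Reduce coefficients mod 8: 3·t ≡ 5 (mod 8).
    The inverse of 3 mod 8 is 3 (since 3·3 = 9 = 1·8 + 1), so t ≡ 3·5 = 15 ≡ 7 (mod 8).
    Then x = 48 + 91·7 = 685, valid modulo lcm(91, 8) = 728: x ≡ 685 (mod 728).
  Combine with x ≡ 1 (mod 5); new modulus lcm = 3640.
    Write x = 685 + 728·t and substitute into x ≡ 1 (mod 5): 728·t ≡ 1 − 685 = -684 (mod 5).
    Reduce coefficients mod 5: 3·t ≡ 1 (mod 5).
    The inverse of 3 mod 5 is 2 (since 3·2 = 6 = 1·5 + 1), so t ≡ 2·1 = 2 ≡ 2 (mod 5).
    Then x = 685 + 728·2 = 2141, valid modulo lcm(728, 5) = 3640: x ≡ 2141 (mod 3640).
Verify against each original: 2141 mod 7 = 6, 2141 mod 13 = 9, 2141 mod 8 = 5, 2141 mod 5 = 1.

x ≡ 2141 (mod 3640).


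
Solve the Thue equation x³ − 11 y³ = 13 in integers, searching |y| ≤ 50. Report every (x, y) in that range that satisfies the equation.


The equation is x³ - 11y³ = 13. For fixed y, x³ = 11·y³ + 13, so a solution requires the RHS to be a perfect cube.
Strategy: iterate y from -50 to 50, compute RHS = 11·y³ + 13, and check whether it is a (positive or negative) perfect cube.
Check small values of y:
  y = 0: RHS = 13 is not a perfect cube.
  y = 1: RHS = 24 is not a perfect cube.
  y = -1: RHS = 2 is not a perfect cube.
  y = 2: RHS = 101 is not a perfect cube.
  y = -2: RHS = -75 is not a perfect cube.
  y = 3: RHS = 310 is not a perfect cube.
  y = -3: RHS = -284 is not a perfect cube.
Continuing the search up to |y| = 50 finds no solutions either.
No (x, y) in the scanned range satisfies the equation.

No integer solutions with |y| ≤ 50.


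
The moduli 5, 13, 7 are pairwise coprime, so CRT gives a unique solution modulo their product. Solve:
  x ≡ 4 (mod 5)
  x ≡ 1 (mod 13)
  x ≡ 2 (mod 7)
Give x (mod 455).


Moduli 5, 13, 7 are pairwise coprime; by CRT there is a unique solution modulo M = 5 · 13 · 7 = 455.
Solve pairwise, accumulating the modulus:
  Start with x ≡ 4 (mod 5).
  Combine with x ≡ 1 (mod 13): since gcd(5, 13) = 1, we get a unique residue mod 65.
    Write x = 4 + 5·t and substitute into x ≡ 1 (mod 13): 5·t ≡ 1 − 4 = -3 (mod 13).
    Reduce coefficients mod 13: 5·t ≡ 10 (mod 13).
    The inverse of 5 mod 13 is 8 (since 5·8 = 40 = 3·13 + 1), so t ≡ 8·10 = 80 ≡ 2 (mod 13).
    Then x = 4 + 5·2 = 14, valid modulo lcm(5, 13) = 65: x ≡ 14 (mod 65).
  Combine with x ≡ 2 (mod 7): since gcd(65, 7) = 1, we get a unique residue mod 455.
    Write x = 14 + 65·t and substitute into x ≡ 2 (mod 7): 65·t ≡ 2 − 14 = -12 (mod 7).
    Reduce coefficients mod 7: 2·t ≡ 2 (mod 7).
    The inverse of 2 mod 7 is 4 (since 2·4 = 8 = 1·7 + 1), so t ≡ 4·2 = 8 ≡ 1 (mod 7).
    Then x = 14 + 65·1 = 79, valid modulo lcm(65, 7) = 455: x ≡ 79 (mod 455).
Verify: 79 mod 5 = 4 ✓, 79 mod 13 = 1 ✓, 79 mod 7 = 2 ✓.

x ≡ 79 (mod 455).


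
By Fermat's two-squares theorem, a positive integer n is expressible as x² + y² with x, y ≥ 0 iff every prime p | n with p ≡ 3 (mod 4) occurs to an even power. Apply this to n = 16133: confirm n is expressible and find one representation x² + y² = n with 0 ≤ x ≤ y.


Step 1: Factor n = 16133 = 13 · 17 · 73.
Step 2: Check the mod-4 condition on each prime factor: 13 ≡ 1 (mod 4), exponent 1; 17 ≡ 1 (mod 4), exponent 1; 73 ≡ 1 (mod 4), exponent 1.
All primes ≡ 3 (mod 4) appear to even exponent (or don't appear), so by the two-squares theorem n IS expressible as a sum of two squares.
Step 3: Build a representation. Here n = 13 · 17 · 73 is a product of primes ≡ 1 (mod 4). Each prime p ≡ 1 (mod 4) is itself a sum of two squares; find a² by testing p − a² for a perfect square:
  13: 13 − 1² = 12, 13 − 2² = 9 = 3² ⇒ 13 = 2² + 3².
  17: 17 − 1² = 16 = 4² ⇒ 17 = 1² + 4².
  73: 73 − 1² = 72, 73 − 2² = 69, 73 − 3² = 64 = 8² ⇒ 73 = 3² + 8².
  Combine using the Brahmagupta–Fibonacci identity (a² + b²)(c² + d²) = (ac − bd)² + (ad + bc)² = (ac + bd)² + (ad − bc)²:
  13 · 17 = 221: from (2² + 3²)(1² + 4²), take (2·1 − 3·4, 2·4 + 3·1) = (2 − 12, 8 + 3) = (-10, 11); dropping signs (only squares matter) gives (10, 11); check 10² + 11² = 100 + 121 = 221 ✓.
  221 · 73 = 16133: from (10² + 11²)(3² + 8²), take (10·3 − 11·8, 10·8 + 11·3) = (30 − 88, 80 + 33) = (-58, 113); dropping signs (only squares matter) gives (58, 113); check 58² + 113² = 3364 + 12769 = 16133 ✓.
Step 4: Order so x ≤ y and verify: 58² + 113² = 3364 + 12769 = 16133 = n. ✓

n = 16133 = 58² + 113² (one valid representation with x ≤ y).


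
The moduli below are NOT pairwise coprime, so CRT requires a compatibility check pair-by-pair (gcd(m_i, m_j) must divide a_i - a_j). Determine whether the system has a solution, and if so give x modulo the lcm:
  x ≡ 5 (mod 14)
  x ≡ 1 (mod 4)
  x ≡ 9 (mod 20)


Moduli 14, 4, 20 are not pairwise coprime, so CRT works modulo lcm(m_i) when all pairwise compatibility conditions hold.
Pairwise compatibility: gcd(m_i, m_j) must divide a_i - a_j for every pair.
Merge one congruence at a time:
  Start: x ≡ 5 (mod 14).
  Combine with x ≡ 1 (mod 4): gcd(14, 4) = 2; 1 - 5 = -4, which IS divisible by 2, so compatible.
    Write x = 5 + 14·t and substitute into x ≡ 1 (mod 4): 14·t ≡ 1 − 5 = -4 (mod 4).
    Divide the congruence (and modulus) by g = 2: 7·t ≡ -2 (mod 2).
    Reduce coefficients mod 2: 1·t ≡ 0 (mod 2).
    So t ≡ 0 (mod 2).
    Then x = 5 + 14·0 = 5, valid modulo lcm(14, 4) = 28: x ≡ 5 (mod 28).
  Combine with x ≡ 9 (mod 20): gcd(28, 20) = 4; 9 - 5 = 4, which IS divisible by 4, so compatible.
    Write x = 5 + 28·t and substitute into x ≡ 9 (mod 20): 28·t ≡ 9 − 5 = 4 (mod 20).
    Divide the congruence (and modulus) by g = 4: 7·t ≡ 1 (mod 5).
    Reduce coefficients mod 5: 2·t ≡ 1 (mod 5).
    The inverse of 2 mod 5 is 3 (since 2·3 = 6 = 1·5 + 1), so t ≡ 3·1 = 3 ≡ 3 (mod 5).
    Then x = 5 + 28·3 = 89, valid modulo lcm(28, 20) = 140: x ≡ 89 (mod 140).
Verify: 89 mod 14 = 5, 89 mod 4 = 1, 89 mod 20 = 9.

x ≡ 89 (mod 140).


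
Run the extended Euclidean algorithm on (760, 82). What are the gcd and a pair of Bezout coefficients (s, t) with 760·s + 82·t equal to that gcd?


Euclidean algorithm on (760, 82) — divide until remainder is 0:
  760 = 9 · 82 + 22
  82 = 3 · 22 + 16
  22 = 1 · 16 + 6
  16 = 2 · 6 + 4
  6 = 1 · 4 + 2
  4 = 2 · 2 + 0
gcd(760, 82) = 2.
Track Bezout coefficients alongside the remainders: start with r₀ = 760 = a·1 + b·0 (s = 1, t = 0) and r₁ = 82 = a·0 + b·1 (s = 0, t = 1); each new remainder r_{k+1} = r_{k-1} − q_k·r_k inherits s_{k+1} = s_{k-1} − q_k·s_k, t_{k+1} = t_{k-1} − q_k·t_k, so r_k = a·s_k + b·t_k at every step:
  q = 9: r = 22, s = 1 − 9·0 = 1, t = 0 − 9·1 = -9  (check: 760·1 + 82·(-9) = 22)
  q = 3: r = 16, s = 0 − 3·1 = -3, t = 1 − 3·(-9) = 28  (check: 760·(-3) + 82·28 = 16)
  q = 1: r = 6, s = 1 − 1·(-3) = 4, t = -9 − 1·28 = -37  (check: 760·4 + 82·(-37) = 6)
  q = 2: r = 4, s = -3 − 2·4 = -11, t = 28 − 2·(-37) = 102  (check: 760·(-11) + 82·102 = 4)
  q = 1: r = 2, s = 4 − 1·(-11) = 15, t = -37 − 1·102 = -139  (check: 760·15 + 82·(-139) = 2)
The row with r = 2 (the gcd) gives the Bezout coefficients s = 15, t = -139.
Result: 760 · (15) + 82 · (-139) = 2.

gcd(760, 82) = 2; s = 15, t = -139 (check: 760·15 + 82·(-139) = 2).


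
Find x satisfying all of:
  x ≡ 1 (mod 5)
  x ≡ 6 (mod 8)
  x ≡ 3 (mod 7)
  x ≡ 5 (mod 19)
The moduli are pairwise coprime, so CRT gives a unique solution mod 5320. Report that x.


Product of moduli M = 5 · 8 · 7 · 19 = 5320.
Merge one congruence at a time:
  Start: x ≡ 1 (mod 5).
  Combine with x ≡ 6 (mod 8); new modulus lcm = 40.
    Write x = 1 + 5·t and substitute into x ≡ 6 (mod 8): 5·t ≡ 6 − 1 = 5 (mod 8).
    The inverse of 5 mod 8 is 5 (since 5·5 = 25 = 3·8 + 1), so t ≡ 5·5 = 25 ≡ 1 (mod 8).
    Then x = 1 + 5·1 = 6, valid modulo lcm(5, 8) = 40: x ≡ 6 (mod 40).
  Combine with x ≡ 3 (mod 7); new modulus lcm = 280.
    Write x = 6 + 40·t and substitute into x ≡ 3 (mod 7): 40·t ≡ 3 − 6 = -3 (mod 7).
    Reduce coefficients mod 7: 5·t ≡ 4 (mod 7).
    The inverse of 5 mod 7 is 3 (since 5·3 = 15 = 2·7 + 1), so t ≡ 3·4 = 12 ≡ 5 (mod 7).
    Then x = 6 + 40·5 = 206, valid modulo lcm(40, 7) = 280: x ≡ 206 (mod 280).
  Combine with x ≡ 5 (mod 19); new modulus lcm = 5320.
    Write x = 206 + 280·t and substitute into x ≡ 5 (mod 19): 280·t ≡ 5 − 206 = -201 (mod 19).
    Reduce coefficients mod 19: 14·t ≡ 8 (mod 19).
    The inverse of 14 mod 19 is 15 (since 14·15 = 210 = 11·19 + 1), so t ≡ 15·8 = 120 ≡ 6 (mod 19).
    Then x = 206 + 280·6 = 1886, valid modulo lcm(280, 19) = 5320: x ≡ 1886 (mod 5320).
Verify against each original: 1886 mod 5 = 1, 1886 mod 8 = 6, 1886 mod 7 = 3, 1886 mod 19 = 5.

x ≡ 1886 (mod 5320).


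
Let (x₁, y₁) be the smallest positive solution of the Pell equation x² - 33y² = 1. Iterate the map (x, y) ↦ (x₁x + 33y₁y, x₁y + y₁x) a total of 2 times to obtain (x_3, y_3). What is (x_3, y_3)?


Step 1: Find the fundamental solution (x₁, y₁) of x² - 33y² = 1.
  Expand √33 as a continued fraction. a₀ = ⌊√33⌋ = 5; iterate m_{k+1} = d_k·a_k − m_k, d_{k+1} = (33 − m_{k+1}²)/d_k, a_{k+1} = ⌊(a₀ + m_{k+1})/d_{k+1}⌋ (starting m₀ = 0, d₀ = 1), with convergents p_k = a_k·p_{k-1} + p_{k-2}, q_k = a_k·q_{k-1} + q_{k-2} (p₋₁ = 1, q₋₁ = 0):
  k = 0: a₀ = 5; p₀/q₀ = 5/1; p₀² − 33·q₀² = 25 − 33 = -8.
  k = 1: m = 5, d = 8, a = ⌊(5 + 5)/8⌋ = 1; p/q = (1·5 + 1)/(1·1 + 0) = 6/1; p² − 33·q² = 36 − 33 = 3.
  k = 2: m = 3, d = 3, a = ⌊(5 + 3)/3⌋ = 2; p/q = (2·6 + 5)/(2·1 + 1) = 17/3; p² − 33·q² = 289 − 297 = -8.
  k = 3: m = 3, d = 8, a = ⌊(5 + 3)/8⌋ = 1; p/q = (1·17 + 6)/(1·3 + 1) = 23/4; p² − 33·q² = 529 − 528 = 1.
  The first convergent with p² − 33·q² = 1 gives the fundamental solution (x₁, y₁) = (23, 4).
Step 2: Apply the recurrence (x_{n+1}, y_{n+1}) = (x₁x_n + 33y₁y_n, x₁y_n + y₁x_n) repeatedly.
  From (x_1, y_1) = (23, 4): x_2 = 23·23 + 33·4·4 = 1057; y_2 = 23·4 + 4·23 = 184.
  From (x_2, y_2) = (1057, 184): x_3 = 23·1057 + 33·4·184 = 48599; y_3 = 23·184 + 4·1057 = 8460.
Step 3: Verify x_3² - 33·y_3² = 2361862801 - 2361862800 = 1 (should be 1). ✓

(x_1, y_1) = (23, 4); (x_3, y_3) = (48599, 8460).


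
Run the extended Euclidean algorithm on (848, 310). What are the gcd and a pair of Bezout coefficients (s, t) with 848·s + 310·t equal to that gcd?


Euclidean algorithm on (848, 310) — divide until remainder is 0:
  848 = 2 · 310 + 228
  310 = 1 · 228 + 82
  228 = 2 · 82 + 64
  82 = 1 · 64 + 18
  64 = 3 · 18 + 10
  18 = 1 · 10 + 8
  10 = 1 · 8 + 2
  8 = 4 · 2 + 0
gcd(848, 310) = 2.
Track Bezout coefficients alongside the remainders: start with r₀ = 848 = a·1 + b·0 (s = 1, t = 0) and r₁ = 310 = a·0 + b·1 (s = 0, t = 1); each new remainder r_{k+1} = r_{k-1} − q_k·r_k inherits s_{k+1} = s_{k-1} − q_k·s_k, t_{k+1} = t_{k-1} − q_k·t_k, so r_k = a·s_k + b·t_k at every step:
  q = 2: r = 228, s = 1 − 2·0 = 1, t = 0 − 2·1 = -2  (check: 848·1 + 310·(-2) = 228)
  q = 1: r = 82, s = 0 − 1·1 = -1, t = 1 − 1·(-2) = 3  (check: 848·(-1) + 310·3 = 82)
  q = 2: r = 64, s = 1 − 2·(-1) = 3, t = -2 − 2·3 = -8  (check: 848·3 + 310·(-8) = 64)
  q = 1: r = 18, s = -1 − 1·3 = -4, t = 3 − 1·(-8) = 11  (check: 848·(-4) + 310·11 = 18)
  q = 3: r = 10, s = 3 − 3·(-4) = 15, t = -8 − 3·11 = -41  (check: 848·15 + 310·(-41) = 10)
  q = 1: r = 8, s = -4 − 1·15 = -19, t = 11 − 1·(-41) = 52  (check: 848·(-19) + 310·52 = 8)
  q = 1: r = 2, s = 15 − 1·(-19) = 34, t = -41 − 1·52 = -93  (check: 848·34 + 310·(-93) = 2)
The row with r = 2 (the gcd) gives the Bezout coefficients s = 34, t = -93.
Result: 848 · (34) + 310 · (-93) = 2.

gcd(848, 310) = 2; s = 34, t = -93 (check: 848·34 + 310·(-93) = 2).


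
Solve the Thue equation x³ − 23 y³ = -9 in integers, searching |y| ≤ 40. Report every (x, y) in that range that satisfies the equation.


The equation is x³ - 23y³ = -9. For fixed y, x³ = 23·y³ − 9, so a solution requires the RHS to be a perfect cube.
Strategy: iterate y from -40 to 40, compute RHS = 23·y³ − 9, and check whether it is a (positive or negative) perfect cube.
Check small values of y:
  y = 0: RHS = -9 is not a perfect cube.
  y = 1: RHS = 14 is not a perfect cube.
  y = -1: RHS = -32 is not a perfect cube.
  y = 2: RHS = 175 is not a perfect cube.
  y = -2: RHS = -193 is not a perfect cube.
  y = 3: RHS = 612 is not a perfect cube.
  y = -3: RHS = -630 is not a perfect cube.
Continuing the search up to |y| = 40 finds no solutions either.
No (x, y) in the scanned range satisfies the equation.

No integer solutions with |y| ≤ 40.


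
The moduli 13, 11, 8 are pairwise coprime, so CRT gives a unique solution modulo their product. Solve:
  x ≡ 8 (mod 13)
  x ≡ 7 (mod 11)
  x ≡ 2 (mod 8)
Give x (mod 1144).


Moduli 13, 11, 8 are pairwise coprime; by CRT there is a unique solution modulo M = 13 · 11 · 8 = 1144.
Solve pairwise, accumulating the modulus:
  Start with x ≡ 8 (mod 13).
  Combine with x ≡ 7 (mod 11): since gcd(13, 11) = 1, we get a unique residue mod 143.
    Write x = 8 + 13·t and substitute into x ≡ 7 (mod 11): 13·t ≡ 7 − 8 = -1 (mod 11).
    Reduce coefficients mod 11: 2·t ≡ 10 (mod 11).
    The inverse of 2 mod 11 is 6 (since 2·6 = 12 = 1·11 + 1), so t ≡ 6·10 = 60 ≡ 5 (mod 11).
    Then x = 8 + 13·5 = 73, valid modulo lcm(13, 11) = 143: x ≡ 73 (mod 143).
  Combine with x ≡ 2 (mod 8): since gcd(143, 8) = 1, we get a unique residue mod 1144.
    Write x = 73 + 143·t and substitute into x ≡ 2 (mod 8): 143·t ≡ 2 − 73 = -71 (mod 8).
    Reduce coefficients mod 8: 7·t ≡ 1 (mod 8).
    The inverse of 7 mod 8 is 7 (since 7·7 = 49 = 6·8 + 1), so t ≡ 7·1 = 7 ≡ 7 (mod 8).
    Then x = 73 + 143·7 = 1074, valid modulo lcm(143, 8) = 1144: x ≡ 1074 (mod 1144).
Verify: 1074 mod 13 = 8 ✓, 1074 mod 11 = 7 ✓, 1074 mod 8 = 2 ✓.

x ≡ 1074 (mod 1144).


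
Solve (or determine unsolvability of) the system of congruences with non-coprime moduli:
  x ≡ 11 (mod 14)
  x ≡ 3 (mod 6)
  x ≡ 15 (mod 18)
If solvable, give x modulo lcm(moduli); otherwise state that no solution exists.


Moduli 14, 6, 18 are not pairwise coprime, so CRT works modulo lcm(m_i) when all pairwise compatibility conditions hold.
Pairwise compatibility: gcd(m_i, m_j) must divide a_i - a_j for every pair.
Merge one congruence at a time:
  Start: x ≡ 11 (mod 14).
  Combine with x ≡ 3 (mod 6): gcd(14, 6) = 2; 3 - 11 = -8, which IS divisible by 2, so compatible.
    Write x = 11 + 14·t and substitute into x ≡ 3 (mod 6): 14·t ≡ 3 − 11 = -8 (mod 6).
    Divide the congruence (and modulus) by g = 2: 7·t ≡ -4 (mod 3).
    Reduce coefficients mod 3: 1·t ≡ 2 (mod 3).
    So t ≡ 2 (mod 3).
    Then x = 11 + 14·2 = 39, valid modulo lcm(14, 6) = 42: x ≡ 39 (mod 42).
  Combine with x ≡ 15 (mod 18): gcd(42, 18) = 6; 15 - 39 = -24, which IS divisible by 6, so compatible.
    Write x = 39 + 42·t and substitute into x ≡ 15 (mod 18): 42·t ≡ 15 − 39 = -24 (mod 18).
    Divide the congruence (and modulus) by g = 6: 7·t ≡ -4 (mod 3).
    Reduce coefficients mod 3: 1·t ≡ 2 (mod 3).
    So t ≡ 2 (mod 3).
    Then x = 39 + 42·2 = 123, valid modulo lcm(42, 18) = 126: x ≡ 123 (mod 126).
Verify: 123 mod 14 = 11, 123 mod 6 = 3, 123 mod 18 = 15.

x ≡ 123 (mod 126).


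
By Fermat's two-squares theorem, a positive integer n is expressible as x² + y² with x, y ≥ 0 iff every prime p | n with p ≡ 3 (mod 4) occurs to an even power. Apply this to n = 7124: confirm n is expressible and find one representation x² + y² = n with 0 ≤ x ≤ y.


Step 1: Factor n = 7124 = 2^2 · 13 · 137.
Step 2: Check the mod-4 condition on each prime factor: 2 = 2 (special); 13 ≡ 1 (mod 4), exponent 1; 137 ≡ 1 (mod 4), exponent 1.
All primes ≡ 3 (mod 4) appear to even exponent (or don't appear), so by the two-squares theorem n IS expressible as a sum of two squares.
Step 3: Build a representation. Group n = k² · m with k = 2 and m = 13 · 137 = 1781 (a product of primes ≡ 1 (mod 4)); a representation of m scales to one of n via (k·x)² + (k·y)² = k²(x² + y²). Each prime p ≡ 1 (mod 4) is itself a sum of two squares; find a² by testing p − a² for a perfect square:
  13: 13 − 1² = 12, 13 − 2² = 9 = 3² ⇒ 13 = 2² + 3².
  137: 137 − 1² = 136, 137 − 2² = 133, 137 − 3² = 128, 137 − 4² = 121 = 11² ⇒ 137 = 4² + 11².
  Combine using the Brahmagupta–Fibonacci identity (a² + b²)(c² + d²) = (ac − bd)² + (ad + bc)² = (ac + bd)² + (ad − bc)²:
  13 · 137 = 1781: from (2² + 3²)(4² + 11²), take (2·4 − 3·11, 2·11 + 3·4) = (8 − 33, 22 + 12) = (-25, 34); dropping signs (only squares matter) gives (25, 34); check 25² + 34² = 625 + 1156 = 1781 ✓.
  Scale by k = 2: (2·25, 2·34) = (50, 68).
Step 4: Order so x ≤ y and verify: 50² + 68² = 2500 + 4624 = 7124 = n. ✓

n = 7124 = 50² + 68² (one valid representation with x ≤ y).


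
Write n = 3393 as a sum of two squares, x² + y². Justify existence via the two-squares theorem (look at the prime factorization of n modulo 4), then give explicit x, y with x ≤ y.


Step 1: Factor n = 3393 = 3^2 · 13 · 29.
Step 2: Check the mod-4 condition on each prime factor: 3 ≡ 3 (mod 4), exponent 2 (must be even); 13 ≡ 1 (mod 4), exponent 1; 29 ≡ 1 (mod 4), exponent 1.
All primes ≡ 3 (mod 4) appear to even exponent (or don't appear), so by the two-squares theorem n IS expressible as a sum of two squares.
Step 3: Build a representation. Group n = k² · m with k = 3 and m = 13 · 29 = 377 (a product of primes ≡ 1 (mod 4)); a representation of m scales to one of n via (k·x)² + (k·y)² = k²(x² + y²). Each prime p ≡ 1 (mod 4) is itself a sum of two squares; find a² by testing p − a² for a perfect square:
  13: 13 − 1² = 12, 13 − 2² = 9 = 3² ⇒ 13 = 2² + 3².
  29: 29 − 1² = 28, 29 − 2² = 25 = 5² ⇒ 29 = 2² + 5².
  Combine using the Brahmagupta–Fibonacci identity (a² + b²)(c² + d²) = (ac − bd)² + (ad + bc)² = (ac + bd)² + (ad − bc)²:
  13 · 29 = 377: from (2² + 3²)(2² + 5²), take (2·2 − 3·5, 2·5 + 3·2) = (4 − 15, 10 + 6) = (-11, 16); dropping signs (only squares matter) gives (11, 16); check 11² + 16² = 121 + 256 = 377 ✓.
  Scale by k = 3: (3·11, 3·16) = (33, 48).
Step 4: Order so x ≤ y and verify: 33² + 48² = 1089 + 2304 = 3393 = n. ✓

n = 3393 = 33² + 48² (one valid representation with x ≤ y).


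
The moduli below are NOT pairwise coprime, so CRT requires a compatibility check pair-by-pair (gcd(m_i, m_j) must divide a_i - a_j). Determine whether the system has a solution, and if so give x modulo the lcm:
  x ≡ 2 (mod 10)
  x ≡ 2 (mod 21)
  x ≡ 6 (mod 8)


Moduli 10, 21, 8 are not pairwise coprime, so CRT works modulo lcm(m_i) when all pairwise compatibility conditions hold.
Pairwise compatibility: gcd(m_i, m_j) must divide a_i - a_j for every pair.
Merge one congruence at a time:
  Start: x ≡ 2 (mod 10).
  Combine with x ≡ 2 (mod 21): gcd(10, 21) = 1; 2 - 2 = 0, which IS divisible by 1, so compatible.
    Write x = 2 + 10·t and substitute into x ≡ 2 (mod 21): 10·t ≡ 2 − 2 = 0 (mod 21).
    The inverse of 10 mod 21 is 19 (since 10·19 = 190 = 9·21 + 1), so t ≡ 19·0 = 0 ≡ 0 (mod 21).
    Then x = 2 + 10·0 = 2, valid modulo lcm(10, 21) = 210: x ≡ 2 (mod 210).
  Combine with x ≡ 6 (mod 8): gcd(210, 8) = 2; 6 - 2 = 4, which IS divisible by 2, so compatible.
    Write x = 2 + 210·t and substitute into x ≡ 6 (mod 8): 210·t ≡ 6 − 2 = 4 (mod 8).
    Divide the congruence (and modulus) by g = 2: 105·t ≡ 2 (mod 4).
    Reduce coefficients mod 4: 1·t ≡ 2 (mod 4).
    So t ≡ 2 (mod 4).
    Then x = 2 + 210·2 = 422, valid modulo lcm(210, 8) = 840: x ≡ 422 (mod 840).
Verify: 422 mod 10 = 2, 422 mod 21 = 2, 422 mod 8 = 6.

x ≡ 422 (mod 840).


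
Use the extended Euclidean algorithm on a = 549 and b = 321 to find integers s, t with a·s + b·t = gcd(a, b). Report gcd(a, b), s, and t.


Euclidean algorithm on (549, 321) — divide until remainder is 0:
  549 = 1 · 321 + 228
  321 = 1 · 228 + 93
  228 = 2 · 93 + 42
  93 = 2 · 42 + 9
  42 = 4 · 9 + 6
  9 = 1 · 6 + 3
  6 = 2 · 3 + 0
gcd(549, 321) = 3.
Track Bezout coefficients alongside the remainders: start with r₀ = 549 = a·1 + b·0 (s = 1, t = 0) and r₁ = 321 = a·0 + b·1 (s = 0, t = 1); each new remainder r_{k+1} = r_{k-1} − q_k·r_k inherits s_{k+1} = s_{k-1} − q_k·s_k, t_{k+1} = t_{k-1} − q_k·t_k, so r_k = a·s_k + b·t_k at every step:
  q = 1: r = 228, s = 1 − 1·0 = 1, t = 0 − 1·1 = -1  (check: 549·1 + 321·(-1) = 228)
  q = 1: r = 93, s = 0 − 1·1 = -1, t = 1 − 1·(-1) = 2  (check: 549·(-1) + 321·2 = 93)
  q = 2: r = 42, s = 1 − 2·(-1) = 3, t = -1 − 2·2 = -5  (check: 549·3 + 321·(-5) = 42)
  q = 2: r = 9, s = -1 − 2·3 = -7, t = 2 − 2·(-5) = 12  (check: 549·(-7) + 321·12 = 9)
  q = 4: r = 6, s = 3 − 4·(-7) = 31, t = -5 − 4·12 = -53  (check: 549·31 + 321·(-53) = 6)
  q = 1: r = 3, s = -7 − 1·31 = -38, t = 12 − 1·(-53) = 65  (check: 549·(-38) + 321·65 = 3)
The row with r = 3 (the gcd) gives the Bezout coefficients s = -38, t = 65.
Result: 549 · (-38) + 321 · (65) = 3.

gcd(549, 321) = 3; s = -38, t = 65 (check: 549·(-38) + 321·65 = 3).


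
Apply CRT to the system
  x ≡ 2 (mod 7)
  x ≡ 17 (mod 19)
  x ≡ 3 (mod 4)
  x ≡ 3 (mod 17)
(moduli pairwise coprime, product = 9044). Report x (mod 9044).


Product of moduli M = 7 · 19 · 4 · 17 = 9044.
Merge one congruence at a time:
  Start: x ≡ 2 (mod 7).
  Combine with x ≡ 17 (mod 19); new modulus lcm = 133.
    Write x = 2 + 7·t and substitute into x ≡ 17 (mod 19): 7·t ≡ 17 − 2 = 15 (mod 19).
    The inverse of 7 mod 19 is 11 (since 7·11 = 77 = 4·19 + 1), so t ≡ 11·15 = 165 ≡ 13 (mod 19).
    Then x = 2 + 7·13 = 93, valid modulo lcm(7, 19) = 133: x ≡ 93 (mod 133).
  Combine with x ≡ 3 (mod 4); new modulus lcm = 532.
    Write x = 93 + 133·t and substitute into x ≡ 3 (mod 4): 133·t ≡ 3 − 93 = -90 (mod 4).
    Reduce coefficients mod 4: 1·t ≡ 2 (mod 4).
    So t ≡ 2 (mod 4).
    Then x = 93 + 133·2 = 359, valid modulo lcm(133, 4) = 532: x ≡ 359 (mod 532).
  Combine with x ≡ 3 (mod 17); new modulus lcm = 9044.
    Write x = 359 + 532·t and substitute into x ≡ 3 (mod 17): 532·t ≡ 3 − 359 = -356 (mod 17).
    Reduce coefficients mod 17: 5·t ≡ 1 (mod 17).
    The inverse of 5 mod 17 is 7 (since 5·7 = 35 = 2·17 + 1), so t ≡ 7·1 = 7 ≡ 7 (mod 17).
    Then x = 359 + 532·7 = 4083, valid modulo lcm(532, 17) = 9044: x ≡ 4083 (mod 9044).
Verify against each original: 4083 mod 7 = 2, 4083 mod 19 = 17, 4083 mod 4 = 3, 4083 mod 17 = 3.

x ≡ 4083 (mod 9044).
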